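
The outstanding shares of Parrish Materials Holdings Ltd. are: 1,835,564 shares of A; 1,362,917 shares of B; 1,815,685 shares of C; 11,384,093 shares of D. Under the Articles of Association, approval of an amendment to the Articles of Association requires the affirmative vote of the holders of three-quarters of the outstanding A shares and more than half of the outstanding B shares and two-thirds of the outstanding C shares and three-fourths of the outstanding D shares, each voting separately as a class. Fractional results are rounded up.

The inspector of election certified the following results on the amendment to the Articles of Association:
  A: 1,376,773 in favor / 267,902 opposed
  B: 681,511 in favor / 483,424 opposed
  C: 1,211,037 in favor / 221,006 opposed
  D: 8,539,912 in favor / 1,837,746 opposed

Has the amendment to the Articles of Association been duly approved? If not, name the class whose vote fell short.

Approved — every class gave the required vote.

A: 3/4 of 1835564 = 1376673; 1,376,673 required, 1,376,773 in favor — approved.
B: a majority of 1362917 is 681459; 681,459 required, 681,511 in favor — approved.
C: 2/3 of 1815685 = 1210456.67, rounded up to 1210457; 1,210,457 required, 1,211,037 in favor — approved.
D: 3/4 of 11384093 = 8538069.75, rounded up to 8538070; 8,538,070 required, 8,539,912 in favor — approved.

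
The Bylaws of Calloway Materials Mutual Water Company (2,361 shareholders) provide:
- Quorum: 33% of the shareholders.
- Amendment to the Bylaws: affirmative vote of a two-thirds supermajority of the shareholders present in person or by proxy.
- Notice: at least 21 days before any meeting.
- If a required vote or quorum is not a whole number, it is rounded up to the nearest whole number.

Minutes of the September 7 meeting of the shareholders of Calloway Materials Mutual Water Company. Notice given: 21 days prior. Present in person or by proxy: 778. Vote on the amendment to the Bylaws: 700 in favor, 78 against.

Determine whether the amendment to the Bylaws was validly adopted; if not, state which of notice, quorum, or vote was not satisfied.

Invalid — quorum requirement not satisfied.

Notice: 21 days given; 21 required. Satisfied.
Quorum: 33% of 2,361 = 779.13, rounded up to 780; 778 present. Not satisfied.
Vote: requires two-thirds of those present (778); 2/3 of 778 = 518.67, rounded up to 519, so 519 needed; 700 in favor. Satisfied.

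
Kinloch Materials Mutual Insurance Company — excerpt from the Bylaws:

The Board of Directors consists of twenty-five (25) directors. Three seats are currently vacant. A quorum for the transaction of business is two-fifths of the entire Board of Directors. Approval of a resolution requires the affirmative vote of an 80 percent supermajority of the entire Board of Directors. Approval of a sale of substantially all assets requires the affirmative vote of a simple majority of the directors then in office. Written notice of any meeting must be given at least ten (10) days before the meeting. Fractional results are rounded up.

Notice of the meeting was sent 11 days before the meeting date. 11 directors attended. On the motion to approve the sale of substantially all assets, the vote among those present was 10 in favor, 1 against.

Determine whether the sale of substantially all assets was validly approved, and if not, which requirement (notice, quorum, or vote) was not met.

Invalid — vote requirement not satisfied.

Notice: 11 days given; 10 required (11 ≥ 10). Satisfied.
Quorum: 11 present; quorum is 10. Satisfied.
Vote: the sale of substantially all assets requires a majority of the directors then in office (22). A majority of 22 is 12, so 12 affirmative votes are needed; 10 voted in favor. Not satisfied.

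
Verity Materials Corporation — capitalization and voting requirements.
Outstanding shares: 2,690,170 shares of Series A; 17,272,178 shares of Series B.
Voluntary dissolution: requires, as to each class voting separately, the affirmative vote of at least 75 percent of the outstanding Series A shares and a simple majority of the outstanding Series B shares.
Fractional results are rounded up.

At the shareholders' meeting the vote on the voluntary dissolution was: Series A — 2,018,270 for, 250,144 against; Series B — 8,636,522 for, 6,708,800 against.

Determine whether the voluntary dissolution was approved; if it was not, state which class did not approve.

Series A: 3/4 of 2690170 = 2017627.50, rounded up to 2017628; 2,017,628 required, 2,018,270 in favor — approved.
Series B: a majority of 17272178 is 8636090; 8,636,090 required, 8,636,522 in favor — approved.

Approved — every class gave the required vote.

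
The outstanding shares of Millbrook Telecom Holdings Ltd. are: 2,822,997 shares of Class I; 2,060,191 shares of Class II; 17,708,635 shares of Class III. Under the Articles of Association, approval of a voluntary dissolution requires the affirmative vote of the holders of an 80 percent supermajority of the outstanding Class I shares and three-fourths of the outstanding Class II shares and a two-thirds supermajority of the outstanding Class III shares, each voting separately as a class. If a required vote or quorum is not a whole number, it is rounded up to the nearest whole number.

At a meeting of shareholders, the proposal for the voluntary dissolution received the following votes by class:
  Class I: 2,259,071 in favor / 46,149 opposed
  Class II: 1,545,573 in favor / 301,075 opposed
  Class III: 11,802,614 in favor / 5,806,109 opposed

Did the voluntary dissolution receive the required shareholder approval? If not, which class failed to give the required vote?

Class I: 4/5 of 2822997 = 2258397.60, rounded up to 2258398; 2,258,398 required, 2,259,071 in favor — approved.
Class II: 3/4 of 2060191 = 1545143.25, rounded up to 1545144; 1,545,144 required, 1,545,573 in favor — approved.
Class III: 2/3 of 17708635 = 11805756.67, rounded up to 11805757; 11,805,757 required, 11,802,614 in favor — not approved.

Not approved — the Class III shares did not give the required vote.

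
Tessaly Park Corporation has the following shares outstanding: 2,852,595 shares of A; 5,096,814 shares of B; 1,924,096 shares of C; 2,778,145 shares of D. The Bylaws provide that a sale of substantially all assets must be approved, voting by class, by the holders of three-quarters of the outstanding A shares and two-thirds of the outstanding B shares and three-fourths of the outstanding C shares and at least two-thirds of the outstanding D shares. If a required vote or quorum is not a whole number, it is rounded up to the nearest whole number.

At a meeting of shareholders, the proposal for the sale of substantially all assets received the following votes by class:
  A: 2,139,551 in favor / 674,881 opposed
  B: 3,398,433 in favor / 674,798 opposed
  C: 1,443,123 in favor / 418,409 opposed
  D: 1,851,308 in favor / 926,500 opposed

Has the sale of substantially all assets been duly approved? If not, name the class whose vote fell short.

A: 3/4 of 2852595 = 2139446.25, rounded up to 2139447; 2,139,447 required, 2,139,551 in favor — approved.
B: 2/3 of 5096814 = 3397876; 3,397,876 required, 3,398,433 in favor — approved.
C: 3/4 of 1924096 = 1443072; 1,443,072 required, 1,443,123 in favor — approved.
D: 2/3 of 2778145 = 1852096.67, rounded up to 1852097; 1,852,097 required, 1,851,308 in favor — not approved.

Not approved — the D shares did not give the required vote.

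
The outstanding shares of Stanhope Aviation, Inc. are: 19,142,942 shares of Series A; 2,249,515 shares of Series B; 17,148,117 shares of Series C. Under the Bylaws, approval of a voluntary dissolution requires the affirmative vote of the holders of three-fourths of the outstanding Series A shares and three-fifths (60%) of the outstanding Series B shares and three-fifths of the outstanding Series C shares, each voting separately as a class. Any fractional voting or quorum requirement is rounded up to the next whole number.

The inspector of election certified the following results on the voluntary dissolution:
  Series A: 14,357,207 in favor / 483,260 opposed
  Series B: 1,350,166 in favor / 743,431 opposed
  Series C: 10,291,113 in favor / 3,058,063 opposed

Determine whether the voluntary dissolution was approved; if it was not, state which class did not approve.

Approved — every class gave the required vote.

Series A: 3/4 of 19142942 = 14357206.50, rounded up to 14357207; 14,357,207 required, 14,357,207 in favor — approved.
Series B: 3/5 of 2249515 = 1349709; 1,349,709 required, 1,350,166 in favor — approved.
Series C: 3/5 of 17148117 = 10288870.20, rounded up to 10288871; 10,288,871 required, 10,291,113 in favor — approved.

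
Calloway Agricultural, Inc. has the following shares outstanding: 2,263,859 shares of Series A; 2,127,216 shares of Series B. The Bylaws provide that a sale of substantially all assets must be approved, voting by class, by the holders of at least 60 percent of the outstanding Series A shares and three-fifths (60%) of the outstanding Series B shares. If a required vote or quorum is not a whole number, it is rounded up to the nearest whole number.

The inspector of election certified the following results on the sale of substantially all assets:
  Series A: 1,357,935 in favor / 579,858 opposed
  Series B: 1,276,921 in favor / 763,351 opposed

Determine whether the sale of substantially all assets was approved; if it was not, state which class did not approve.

Series A: 3/5 of 2263859 = 1358315.40, rounded up to 1358316; 1,358,316 required, 1,357,935 in favor — not approved.
Series B: 3/5 of 2127216 = 1276329.60, rounded up to 1276330; 1,276,330 required, 1,276,921 in favor — approved.

Not approved — the Series A shares did not give the required vote.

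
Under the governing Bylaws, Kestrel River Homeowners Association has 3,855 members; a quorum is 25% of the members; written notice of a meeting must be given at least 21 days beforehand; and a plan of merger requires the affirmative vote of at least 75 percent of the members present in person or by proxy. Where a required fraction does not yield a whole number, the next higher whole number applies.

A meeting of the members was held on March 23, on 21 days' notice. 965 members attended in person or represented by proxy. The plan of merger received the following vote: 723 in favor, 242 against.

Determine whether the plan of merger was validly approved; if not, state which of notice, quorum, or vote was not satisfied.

Notice: 21 days given; 21 required. Satisfied.
Quorum: 25% of 3,855 = 963.75, rounded up to 964; 965 present. Satisfied.
Vote: requires three-fourths of those present (965); 3/4 of 965 = 723.75, rounded up to 724, so 724 needed; 723 in favor. Not satisfied.

Invalid — vote requirement not satisfied.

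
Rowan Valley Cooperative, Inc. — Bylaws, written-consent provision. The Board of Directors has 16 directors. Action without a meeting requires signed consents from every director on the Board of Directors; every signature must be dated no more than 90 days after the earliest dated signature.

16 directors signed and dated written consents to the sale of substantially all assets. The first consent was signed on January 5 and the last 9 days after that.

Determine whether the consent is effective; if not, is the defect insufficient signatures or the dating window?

Effective — both the signature and dating-window requirements are satisfied.

Signatures required: the unanimous vote of 16 — unanimous means all 16, so 16 needed; 16 signed. Sufficient.
Dating window: the latest signature is 9 days after the earliest; the limit is 90 days. Within the window.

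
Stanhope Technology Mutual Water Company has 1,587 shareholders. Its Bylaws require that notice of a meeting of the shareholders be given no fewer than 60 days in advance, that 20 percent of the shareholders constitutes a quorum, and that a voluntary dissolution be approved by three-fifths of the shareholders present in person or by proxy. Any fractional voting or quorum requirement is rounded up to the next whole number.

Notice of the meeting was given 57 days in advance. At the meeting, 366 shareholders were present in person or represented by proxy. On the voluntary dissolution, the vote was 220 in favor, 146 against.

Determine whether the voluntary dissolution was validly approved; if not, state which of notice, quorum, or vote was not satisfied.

Notice: 57 days given; 60 required. Not satisfied.
Quorum: 20% of 1,587 = 317.40, rounded up to 318; 366 present. Satisfied.
Vote: requires three-fifths of those present (366); 3/5 of 366 = 219.60, rounded up to 220, so 220 needed; 220 in favor. Satisfied.

Invalid — notice requirement not satisfied.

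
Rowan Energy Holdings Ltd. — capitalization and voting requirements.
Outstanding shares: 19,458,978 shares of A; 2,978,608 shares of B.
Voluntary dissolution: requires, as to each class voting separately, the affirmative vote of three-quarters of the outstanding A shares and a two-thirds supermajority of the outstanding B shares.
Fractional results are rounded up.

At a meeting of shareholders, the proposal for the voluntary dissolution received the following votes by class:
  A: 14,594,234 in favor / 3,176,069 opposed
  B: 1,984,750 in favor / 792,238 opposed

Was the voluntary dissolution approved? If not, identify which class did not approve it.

A: 3/4 of 19458978 = 14594233.50, rounded up to 14594234; 14,594,234 required, 14,594,234 in favor — approved.
B: 2/3 of 2978608 = 1985738.67, rounded up to 1985739; 1,985,739 required, 1,984,750 in favor — not approved.

Not approved — the B shares did not give the required vote.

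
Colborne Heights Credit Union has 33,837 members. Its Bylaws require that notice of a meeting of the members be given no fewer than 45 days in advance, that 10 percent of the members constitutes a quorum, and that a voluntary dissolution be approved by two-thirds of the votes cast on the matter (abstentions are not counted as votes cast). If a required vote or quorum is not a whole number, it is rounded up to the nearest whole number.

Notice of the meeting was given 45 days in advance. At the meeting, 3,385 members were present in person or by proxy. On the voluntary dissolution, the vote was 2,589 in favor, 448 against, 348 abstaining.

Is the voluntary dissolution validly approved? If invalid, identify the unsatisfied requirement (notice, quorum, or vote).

Notice: 45 days given; 45 required. Satisfied.
Quorum: 10% of 33,837 = 3,383.70, rounded up to 3,384; 3,385 present. Satisfied.
Vote: requires two-thirds of the votes cast (3,385 − 348 abstaining = 3,037); 2/3 of 3037 = 2024.67, rounded up to 2025, so 2,025 needed; 2,589 in favor. Satisfied.

Valid — all requirements satisfied.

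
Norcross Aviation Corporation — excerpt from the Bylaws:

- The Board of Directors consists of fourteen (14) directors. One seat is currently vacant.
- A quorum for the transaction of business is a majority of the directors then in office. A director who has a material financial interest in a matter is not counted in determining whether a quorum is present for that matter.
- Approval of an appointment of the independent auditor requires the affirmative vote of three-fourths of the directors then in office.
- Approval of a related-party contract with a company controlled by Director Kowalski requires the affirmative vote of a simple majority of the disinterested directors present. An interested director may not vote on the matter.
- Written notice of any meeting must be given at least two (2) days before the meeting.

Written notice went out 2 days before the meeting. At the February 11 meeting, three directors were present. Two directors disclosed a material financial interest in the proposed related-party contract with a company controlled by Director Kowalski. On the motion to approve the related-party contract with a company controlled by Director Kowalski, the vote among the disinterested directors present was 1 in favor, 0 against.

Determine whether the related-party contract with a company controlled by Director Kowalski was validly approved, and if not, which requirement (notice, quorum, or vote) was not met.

Notice: 2 days given; 2 required (2 ≥ 2). Satisfied.
Quorum: 3 present, but the 2 interested directors do not count, leaving 1. Quorum is 7. Not satisfied.
Vote: the related-party contract with a company controlled by Director Kowalski requires a majority of the disinterested directors present (3 − 2 = 1). A majority of 1 is 1, so 1 affirmative vote is needed; 1 voted in favor. Satisfied. (Moot — without a quorum no business can be validly transacted.)

Invalid — quorum requirement not satisfied.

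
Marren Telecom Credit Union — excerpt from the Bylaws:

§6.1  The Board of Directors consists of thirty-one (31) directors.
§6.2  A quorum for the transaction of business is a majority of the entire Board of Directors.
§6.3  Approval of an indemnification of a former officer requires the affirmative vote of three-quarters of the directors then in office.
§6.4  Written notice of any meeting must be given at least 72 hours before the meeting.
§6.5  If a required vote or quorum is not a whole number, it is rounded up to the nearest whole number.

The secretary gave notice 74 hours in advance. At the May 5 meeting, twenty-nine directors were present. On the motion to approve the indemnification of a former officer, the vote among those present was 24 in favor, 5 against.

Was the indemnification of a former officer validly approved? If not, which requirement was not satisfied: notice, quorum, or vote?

Valid — all requirements satisfied.

Notice: 74 hours given; 72 required (74 ≥ 72). Satisfied.
Quorum: 29 present; quorum is 16. Satisfied.
Vote: the indemnification of a former officer requires three-fourths of the directors then in office (31). 3/4 of 31 = 23.25, rounded up to 24, so 24 affirmative votes are needed; 24 voted in favor. Satisfied.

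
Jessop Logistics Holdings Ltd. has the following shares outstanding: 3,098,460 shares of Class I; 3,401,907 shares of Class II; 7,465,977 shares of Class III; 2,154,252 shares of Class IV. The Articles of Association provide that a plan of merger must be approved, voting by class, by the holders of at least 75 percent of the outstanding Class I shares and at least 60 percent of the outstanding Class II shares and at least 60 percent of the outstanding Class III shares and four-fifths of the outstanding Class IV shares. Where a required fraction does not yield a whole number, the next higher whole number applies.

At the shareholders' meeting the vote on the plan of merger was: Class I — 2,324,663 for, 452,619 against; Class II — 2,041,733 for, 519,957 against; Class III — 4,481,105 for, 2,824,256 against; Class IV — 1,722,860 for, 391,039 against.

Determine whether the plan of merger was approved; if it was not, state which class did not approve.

Not approved — the Class IV shares did not give the required vote.

Class I: 3/4 of 3098460 = 2323845; 2,323,845 required, 2,324,663 in favor — approved.
Class II: 3/5 of 3401907 = 2041144.20, rounded up to 2041145; 2,041,145 required, 2,041,733 in favor — approved.
Class III: 3/5 of 7465977 = 4479586.20, rounded up to 4479587; 4,479,587 required, 4,481,105 in favor — approved.
Class IV: 4/5 of 2154252 = 1723401.60, rounded up to 1723402; 1,723,402 required, 1,722,860 in favor — not approved.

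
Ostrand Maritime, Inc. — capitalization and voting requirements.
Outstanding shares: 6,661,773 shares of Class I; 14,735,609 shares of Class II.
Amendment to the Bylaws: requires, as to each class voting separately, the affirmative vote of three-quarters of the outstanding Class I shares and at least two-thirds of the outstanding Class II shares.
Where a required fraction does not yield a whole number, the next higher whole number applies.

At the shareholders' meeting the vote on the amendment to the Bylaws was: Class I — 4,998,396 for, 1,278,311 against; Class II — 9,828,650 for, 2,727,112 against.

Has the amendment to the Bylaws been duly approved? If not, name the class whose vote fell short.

Approved — every class gave the required vote.

Class I: 3/4 of 6661773 = 4996329.75, rounded up to 4996330; 4,996,330 required, 4,998,396 in favor — approved.
Class II: 2/3 of 14735609 = 9823739.33, rounded up to 9823740; 9,823,740 required, 9,828,650 in favor — approved.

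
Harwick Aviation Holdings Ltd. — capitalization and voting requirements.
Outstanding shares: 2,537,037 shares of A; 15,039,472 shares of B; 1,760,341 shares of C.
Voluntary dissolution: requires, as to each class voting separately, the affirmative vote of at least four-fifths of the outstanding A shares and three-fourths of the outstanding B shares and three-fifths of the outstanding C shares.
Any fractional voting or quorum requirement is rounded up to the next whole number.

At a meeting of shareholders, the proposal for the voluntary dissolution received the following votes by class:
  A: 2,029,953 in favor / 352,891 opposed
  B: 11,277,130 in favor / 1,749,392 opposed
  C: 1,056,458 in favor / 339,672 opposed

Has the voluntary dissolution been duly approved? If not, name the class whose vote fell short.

A: 4/5 of 2537037 = 2029629.60, rounded up to 2029630; 2,029,630 required, 2,029,953 in favor — approved.
B: 3/4 of 15039472 = 11279604; 11,279,604 required, 11,277,130 in favor — not approved.
C: 3/5 of 1760341 = 1056204.60, rounded up to 1056205; 1,056,205 required, 1,056,458 in favor — approved.

Not approved — the B shares did not give the required vote.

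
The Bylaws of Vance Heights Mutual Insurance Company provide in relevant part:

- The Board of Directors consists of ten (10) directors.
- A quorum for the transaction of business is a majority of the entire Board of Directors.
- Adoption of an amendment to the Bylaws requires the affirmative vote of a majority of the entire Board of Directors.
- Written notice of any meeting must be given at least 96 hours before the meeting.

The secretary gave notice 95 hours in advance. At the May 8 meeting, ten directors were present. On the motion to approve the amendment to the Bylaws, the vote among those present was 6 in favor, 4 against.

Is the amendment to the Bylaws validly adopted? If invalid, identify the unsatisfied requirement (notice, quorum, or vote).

Invalid — notice requirement not satisfied.

Notice: 95 hours given; 96 required (95 < 96). Not satisfied.
Quorum: 10 present; quorum is 6. Satisfied.
Vote: the amendment to the Bylaws requires a majority of the entire Board of Directors (10). A majority of 10 is 6, so 6 affirmative votes are needed; 6 voted in favor. Satisfied.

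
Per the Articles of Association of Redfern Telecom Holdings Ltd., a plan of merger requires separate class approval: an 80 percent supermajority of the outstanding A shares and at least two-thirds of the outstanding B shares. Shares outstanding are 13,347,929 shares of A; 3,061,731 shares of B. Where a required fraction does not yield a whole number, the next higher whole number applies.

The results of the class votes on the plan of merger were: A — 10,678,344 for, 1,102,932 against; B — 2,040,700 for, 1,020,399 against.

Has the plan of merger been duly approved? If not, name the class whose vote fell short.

Not approved — the B shares did not give the required vote.

A: 4/5 of 13347929 = 10678343.20, rounded up to 10678344; 10,678,344 required, 10,678,344 in favor — approved.
B: 2/3 of 3061731 = 2041154; 2,041,154 required, 2,040,700 in favor — not approved.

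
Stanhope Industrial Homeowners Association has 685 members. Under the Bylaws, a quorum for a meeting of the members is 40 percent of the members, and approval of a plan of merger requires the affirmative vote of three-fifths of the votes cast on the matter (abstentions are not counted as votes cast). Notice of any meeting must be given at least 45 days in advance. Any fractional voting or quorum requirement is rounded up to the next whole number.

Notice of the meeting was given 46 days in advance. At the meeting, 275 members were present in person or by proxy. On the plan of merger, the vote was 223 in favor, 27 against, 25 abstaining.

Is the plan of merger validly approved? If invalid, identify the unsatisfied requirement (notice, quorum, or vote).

Valid — all requirements satisfied.

Notice: 46 days given; 45 required. Satisfied.
Quorum: 40% of 685 = 274; 275 present. Satisfied.
Vote: requires three-fifths of the votes cast (275 − 25 abstaining = 250); 3/5 of 250 = 150, so 150 needed; 223 in favor. Satisfied.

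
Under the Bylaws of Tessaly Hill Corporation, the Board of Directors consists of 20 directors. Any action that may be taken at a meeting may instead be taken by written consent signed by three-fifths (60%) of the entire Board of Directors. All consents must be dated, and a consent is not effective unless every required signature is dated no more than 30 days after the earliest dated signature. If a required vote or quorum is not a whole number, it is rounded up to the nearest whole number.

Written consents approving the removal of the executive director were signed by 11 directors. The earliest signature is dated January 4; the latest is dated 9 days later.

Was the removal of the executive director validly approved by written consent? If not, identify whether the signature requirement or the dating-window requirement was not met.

Not effective — insufficient signatures.

Signatures required: three-fifths (60%) of 20 — 3/5 of 20 = 12, so 12 needed; 11 signed. Insufficient.
Dating window: the latest signature is 9 days after the earliest; the limit is 30 days. Within the window.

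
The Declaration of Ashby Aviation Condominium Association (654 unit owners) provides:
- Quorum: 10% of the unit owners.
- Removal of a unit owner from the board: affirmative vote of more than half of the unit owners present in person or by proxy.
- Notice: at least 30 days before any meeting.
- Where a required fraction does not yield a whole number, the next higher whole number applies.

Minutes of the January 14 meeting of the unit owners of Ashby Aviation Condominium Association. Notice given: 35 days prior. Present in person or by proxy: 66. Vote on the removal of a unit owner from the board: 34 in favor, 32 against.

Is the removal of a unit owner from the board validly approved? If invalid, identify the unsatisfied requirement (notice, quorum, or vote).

Notice: 35 days given; 30 required. Satisfied.
Quorum: 10% of 654 = 65.40, rounded up to 66; 66 present. Satisfied.
Vote: requires a majority of those present (66); a majority of 66 is 34, so 34 needed; 34 in favor. Satisfied.

Valid — all requirements satisfied.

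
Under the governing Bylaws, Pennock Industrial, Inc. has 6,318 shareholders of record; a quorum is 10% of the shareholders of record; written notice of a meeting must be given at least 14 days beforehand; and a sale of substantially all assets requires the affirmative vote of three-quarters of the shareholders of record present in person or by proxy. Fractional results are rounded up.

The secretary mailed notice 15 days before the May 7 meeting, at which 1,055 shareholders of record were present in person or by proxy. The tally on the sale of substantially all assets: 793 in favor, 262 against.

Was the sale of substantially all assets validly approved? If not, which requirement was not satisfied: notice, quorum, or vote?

Notice: 15 days given; 14 required. Satisfied.
Quorum: 10% of 6,318 = 631.80, rounded up to 632; 1,055 present. Satisfied.
Vote: requires three-fourths of those present (1,055); 3/4 of 1055 = 791.25, rounded up to 792, so 792 needed; 793 in favor. Satisfied.

Valid — all requirements satisfied.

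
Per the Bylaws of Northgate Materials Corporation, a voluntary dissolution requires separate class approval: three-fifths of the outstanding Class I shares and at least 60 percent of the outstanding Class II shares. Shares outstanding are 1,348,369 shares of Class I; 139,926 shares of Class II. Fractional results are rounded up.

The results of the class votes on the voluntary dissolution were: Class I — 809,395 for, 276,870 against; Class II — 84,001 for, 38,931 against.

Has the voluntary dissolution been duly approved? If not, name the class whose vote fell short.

Approved — every class gave the required vote.

Class I: 3/5 of 1348369 = 809021.40, rounded up to 809022; 809,022 required, 809,395 in favor — approved.
Class II: 3/5 of 139926 = 83955.60, rounded up to 83956; 83,956 required, 84,001 in favor — approved.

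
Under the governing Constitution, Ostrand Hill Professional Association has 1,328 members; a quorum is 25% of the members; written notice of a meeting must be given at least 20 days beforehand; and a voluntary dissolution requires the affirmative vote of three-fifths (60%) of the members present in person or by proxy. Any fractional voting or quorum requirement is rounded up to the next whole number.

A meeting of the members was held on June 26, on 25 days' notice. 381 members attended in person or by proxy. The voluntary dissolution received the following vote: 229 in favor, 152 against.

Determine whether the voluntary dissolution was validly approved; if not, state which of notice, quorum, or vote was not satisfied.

Notice: 25 days given; 20 required. Satisfied.
Quorum: 25% of 1,328 = 332; 381 present. Satisfied.
Vote: requires three-fifths of those present (381); 3/5 of 381 = 228.60, rounded up to 229, so 229 needed; 229 in favor. Satisfied.

Valid — all requirements satisfied.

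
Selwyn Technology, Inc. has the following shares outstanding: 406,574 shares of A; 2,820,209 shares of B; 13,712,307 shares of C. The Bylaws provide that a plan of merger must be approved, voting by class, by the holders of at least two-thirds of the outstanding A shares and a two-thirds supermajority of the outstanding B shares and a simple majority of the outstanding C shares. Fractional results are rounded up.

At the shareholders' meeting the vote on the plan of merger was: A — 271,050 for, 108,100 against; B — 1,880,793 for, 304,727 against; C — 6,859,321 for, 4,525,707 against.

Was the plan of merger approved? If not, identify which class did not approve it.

Approved — every class gave the required vote.

A: 2/3 of 406574 = 271049.33, rounded up to 271050; 271,050 required, 271,050 in favor — approved.
B: 2/3 of 2820209 = 1880139.33, rounded up to 1880140; 1,880,140 required, 1,880,793 in favor — approved.
C: a majority of 13712307 is 6856154; 6,856,154 required, 6,859,321 in favor — approved.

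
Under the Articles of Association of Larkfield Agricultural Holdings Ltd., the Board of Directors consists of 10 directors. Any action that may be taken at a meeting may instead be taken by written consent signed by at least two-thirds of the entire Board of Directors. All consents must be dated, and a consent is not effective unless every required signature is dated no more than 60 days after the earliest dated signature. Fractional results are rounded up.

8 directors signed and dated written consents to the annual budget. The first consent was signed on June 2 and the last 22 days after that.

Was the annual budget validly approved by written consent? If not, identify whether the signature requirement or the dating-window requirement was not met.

Signatures required: at least two-thirds of 10 — 2/3 of 10 = 6.67, rounded up to 7, so 7 needed; 8 signed. Sufficient.
Dating window: the latest signature is 22 days after the earliest; the limit is 60 days. Within the window.

Effective — both the signature and dating-window requirements are satisfied.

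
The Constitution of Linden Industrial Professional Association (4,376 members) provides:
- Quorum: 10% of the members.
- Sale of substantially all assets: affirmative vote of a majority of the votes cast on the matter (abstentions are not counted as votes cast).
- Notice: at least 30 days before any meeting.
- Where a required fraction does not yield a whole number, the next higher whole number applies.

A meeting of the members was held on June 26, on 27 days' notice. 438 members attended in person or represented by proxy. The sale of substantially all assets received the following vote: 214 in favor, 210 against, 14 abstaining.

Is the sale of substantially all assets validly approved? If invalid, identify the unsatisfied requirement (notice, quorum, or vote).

Notice: 27 days given; 30 required. Not satisfied.
Quorum: 10% of 4,376 = 437.60, rounded up to 438; 438 present. Satisfied.
Vote: requires a majority of the votes cast (438 − 14 abstaining = 424); a majority of 424 is 213, so 213 needed; 214 in favor. Satisfied.

Invalid — notice requirement not satisfied.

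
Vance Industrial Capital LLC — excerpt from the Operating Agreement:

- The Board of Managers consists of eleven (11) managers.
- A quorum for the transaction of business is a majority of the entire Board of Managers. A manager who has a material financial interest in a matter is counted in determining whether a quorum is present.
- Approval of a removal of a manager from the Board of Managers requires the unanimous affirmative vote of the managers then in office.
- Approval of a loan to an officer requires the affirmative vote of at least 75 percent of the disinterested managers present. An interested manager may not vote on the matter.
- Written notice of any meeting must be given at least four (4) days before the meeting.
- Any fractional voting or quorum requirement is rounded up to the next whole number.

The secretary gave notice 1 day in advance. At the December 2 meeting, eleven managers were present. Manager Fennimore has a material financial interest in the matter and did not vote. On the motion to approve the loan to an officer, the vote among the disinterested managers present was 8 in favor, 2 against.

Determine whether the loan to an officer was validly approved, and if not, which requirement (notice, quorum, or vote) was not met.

Invalid — notice requirement not satisfied.

Notice: 1 day given; 4 required (1 < 4). Not satisfied.
Quorum: 11 present (interested managers count toward quorum); quorum is 6. Satisfied.
Vote: the loan to an officer requires three-fourths of the disinterested managers present (11 − 1 = 10). 3/4 of 10 = 7.50, rounded up to 8, so 8 affirmative votes are needed; 8 voted in favor. Satisfied.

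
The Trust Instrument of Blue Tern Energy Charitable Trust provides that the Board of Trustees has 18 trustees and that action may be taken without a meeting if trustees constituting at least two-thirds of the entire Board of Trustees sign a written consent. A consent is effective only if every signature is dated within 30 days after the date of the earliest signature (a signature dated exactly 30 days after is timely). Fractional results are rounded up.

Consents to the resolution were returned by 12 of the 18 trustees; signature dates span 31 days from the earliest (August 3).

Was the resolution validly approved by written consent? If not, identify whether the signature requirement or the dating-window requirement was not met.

Signatures required: at least two-thirds of 18 — 2/3 of 18 = 12, so 12 needed; 12 signed. Sufficient.
Dating window: the latest signature is 31 days after the earliest; the limit is 30 days. Outside the window.

Not effective — dating-window requirement not satisfied.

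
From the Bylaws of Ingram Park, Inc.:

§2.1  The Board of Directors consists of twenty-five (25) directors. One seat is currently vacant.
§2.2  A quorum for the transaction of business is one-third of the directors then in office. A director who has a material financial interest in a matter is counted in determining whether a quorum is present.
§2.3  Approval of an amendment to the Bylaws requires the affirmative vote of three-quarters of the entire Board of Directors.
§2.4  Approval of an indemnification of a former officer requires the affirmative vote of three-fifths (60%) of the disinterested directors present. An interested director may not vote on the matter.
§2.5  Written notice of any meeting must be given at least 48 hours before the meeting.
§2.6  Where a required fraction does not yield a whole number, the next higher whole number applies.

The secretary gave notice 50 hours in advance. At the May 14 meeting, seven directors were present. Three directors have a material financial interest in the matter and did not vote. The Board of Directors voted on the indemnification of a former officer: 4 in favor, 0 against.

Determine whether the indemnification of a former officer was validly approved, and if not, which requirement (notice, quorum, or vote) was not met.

Notice: 50 hours given; 48 required (50 ≥ 48). Satisfied.
Quorum: 7 present (interested directors count toward quorum); quorum is 8. Not satisfied.
Vote: the indemnification of a former officer requires three-fifths of the disinterested directors present (7 − 3 = 4). 3/5 of 4 = 2.40, rounded up to 3, so 3 affirmative votes are needed; 4 voted in favor. Satisfied. (Moot — without a quorum no business can be validly transacted.)

Invalid — quorum requirement not satisfied.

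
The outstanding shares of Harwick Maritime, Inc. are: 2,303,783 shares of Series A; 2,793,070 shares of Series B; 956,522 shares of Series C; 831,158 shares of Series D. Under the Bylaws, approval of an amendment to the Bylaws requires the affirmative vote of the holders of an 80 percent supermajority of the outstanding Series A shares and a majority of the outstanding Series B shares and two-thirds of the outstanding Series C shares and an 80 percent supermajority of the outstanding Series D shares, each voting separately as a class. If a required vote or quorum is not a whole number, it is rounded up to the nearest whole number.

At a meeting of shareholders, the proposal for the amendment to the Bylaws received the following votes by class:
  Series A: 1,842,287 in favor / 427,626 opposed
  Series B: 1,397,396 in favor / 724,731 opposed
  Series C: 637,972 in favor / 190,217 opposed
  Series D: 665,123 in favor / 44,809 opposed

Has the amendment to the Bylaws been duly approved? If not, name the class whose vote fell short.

Not approved — the Series A shares did not give the required vote.

Series A: 4/5 of 2303783 = 1843026.40, rounded up to 1843027; 1,843,027 required, 1,842,287 in favor — not approved.
Series B: a majority of 2793070 is 1396536; 1,396,536 required, 1,397,396 in favor — approved.
Series C: 2/3 of 956522 = 637681.33, rounded up to 637682; 637,682 required, 637,972 in favor — approved.
Series D: 4/5 of 831158 = 664926.40, rounded up to 664927; 664,927 required, 665,123 in favor — approved.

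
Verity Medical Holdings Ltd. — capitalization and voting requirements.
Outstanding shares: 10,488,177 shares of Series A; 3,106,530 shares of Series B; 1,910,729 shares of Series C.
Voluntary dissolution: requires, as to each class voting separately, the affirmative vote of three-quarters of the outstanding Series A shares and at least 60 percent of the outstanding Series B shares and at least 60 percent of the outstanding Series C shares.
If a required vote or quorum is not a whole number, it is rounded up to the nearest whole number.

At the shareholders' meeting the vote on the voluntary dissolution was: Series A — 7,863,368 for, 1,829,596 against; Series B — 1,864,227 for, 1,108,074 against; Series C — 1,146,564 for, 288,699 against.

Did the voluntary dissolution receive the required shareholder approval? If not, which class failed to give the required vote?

Not approved — the Series A shares did not give the required vote.

Series A: 3/4 of 10488177 = 7866132.75, rounded up to 7866133; 7,866,133 required, 7,863,368 in favor — not approved.
Series B: 3/5 of 3106530 = 1863918; 1,863,918 required, 1,864,227 in favor — approved.
Series C: 3/5 of 1910729 = 1146437.40, rounded up to 1146438; 1,146,438 required, 1,146,564 in favor — approved.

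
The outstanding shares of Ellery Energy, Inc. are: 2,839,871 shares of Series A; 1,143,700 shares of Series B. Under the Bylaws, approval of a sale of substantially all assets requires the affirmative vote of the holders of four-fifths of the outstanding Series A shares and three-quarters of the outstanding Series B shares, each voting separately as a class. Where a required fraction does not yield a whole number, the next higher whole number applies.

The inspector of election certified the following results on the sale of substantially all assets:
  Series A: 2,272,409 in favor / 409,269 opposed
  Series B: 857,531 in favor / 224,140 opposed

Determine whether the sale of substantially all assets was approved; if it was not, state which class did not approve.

Not approved — the Series B shares did not give the required vote.

Series A: 4/5 of 2839871 = 2271896.80, rounded up to 2271897; 2,271,897 required, 2,272,409 in favor — approved.
Series B: 3/4 of 1143700 = 857775; 857,775 required, 857,531 in favor — not approved.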